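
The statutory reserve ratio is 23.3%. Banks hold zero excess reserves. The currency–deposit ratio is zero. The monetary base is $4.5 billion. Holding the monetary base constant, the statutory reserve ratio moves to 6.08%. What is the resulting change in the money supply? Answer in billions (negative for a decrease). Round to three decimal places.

$54.700 billion

Initially m₁ = 1 / (0.233) ≈ 4.29185, so M₁ = 4.29185 × 4.5 ≈ 19.3133 billion.
After the change m₂ = 1 / (0.0608) ≈ 16.44737, so M₂ = 16.44737 × 4.5 ≈ 74.0132 billion.
ΔM = M₂ − M₁ = 74.0132 − 19.3133 = 54.6999 billion.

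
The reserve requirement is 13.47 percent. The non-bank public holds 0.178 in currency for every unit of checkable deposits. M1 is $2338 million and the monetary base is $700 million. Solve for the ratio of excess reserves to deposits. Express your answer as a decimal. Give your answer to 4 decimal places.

Using m = M/MB = 2338/700 = 3.340000. Since m = (1 + c)/(c + rr + e), the denominator satisfies c + rr + e = (1 + c)/m = (1 + 0.178) / 3.340000 ≈ 0.352695.
With c = 0.178 and rr = 0.1347, the ratio of excess reserves to deposits is 0.352695 − 0.178 − 0.1347 = 0.039995.

0.0400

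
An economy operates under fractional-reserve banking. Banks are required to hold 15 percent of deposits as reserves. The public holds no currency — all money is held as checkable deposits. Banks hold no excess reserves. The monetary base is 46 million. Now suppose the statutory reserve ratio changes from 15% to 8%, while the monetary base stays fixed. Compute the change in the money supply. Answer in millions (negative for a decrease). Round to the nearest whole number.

268 million

Initially m₁ = 1 / (0.15) ≈ 6.6667, so M₁ = 6.6667 × 46 = 306.6682 million.
After the change m₂ = 1 / (0.08) = 12.5, so M₂ = 12.5 × 46 = 575 million.
ΔM = M₂ − M₁ = 575 − 306.6682 = 268.3318 million.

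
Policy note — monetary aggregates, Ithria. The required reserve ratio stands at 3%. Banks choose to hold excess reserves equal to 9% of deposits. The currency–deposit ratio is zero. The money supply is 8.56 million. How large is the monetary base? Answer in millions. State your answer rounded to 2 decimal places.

1.03 million

The money multiplier is m = 1 / (rr + e) = 1 / (0.03 + 0.09) ≈ 8.3333.
MB = M / m = 8.56 / 8.3333 ≈ 1.0272 million.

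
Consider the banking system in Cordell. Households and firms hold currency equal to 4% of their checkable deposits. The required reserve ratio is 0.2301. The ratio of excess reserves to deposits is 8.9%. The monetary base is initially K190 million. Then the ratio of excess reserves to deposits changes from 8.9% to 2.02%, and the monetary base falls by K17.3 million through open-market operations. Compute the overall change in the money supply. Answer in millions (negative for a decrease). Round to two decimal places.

Before: m₁ = (1 + 0.04) / (0.2301 + 0.089 + 0.04) ≈ 2.896129, MB₁ = 190, so M₁ = 2.896129 × 190 ≈ 550.2645 million.
After: m₂ = (1 + 0.04) / (0.2301 + 0.0202 + 0.04) ≈ 3.582501, MB₂ = 190 − 17.3 = 172.7, so M₂ = 3.582501 × 172.7 ≈ 618.6979 million.
ΔM = M₂ − M₁ = 618.6979 − 550.2645 = 68.4334 million.

K68.43 million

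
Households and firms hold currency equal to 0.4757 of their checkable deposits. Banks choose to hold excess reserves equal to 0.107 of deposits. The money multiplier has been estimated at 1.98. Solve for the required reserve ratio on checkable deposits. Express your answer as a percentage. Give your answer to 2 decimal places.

16.26%

Using m = 1.98. Since m = (1 + c)/(c + rr + e), the denominator satisfies c + rr + e = (1 + c)/m = (1 + 0.4757) / 1.98 ≈ 0.745303.
With c = 0.4757 and e = 0.107, the required reserve ratio on checkable deposits is 0.745303 − 0.4757 − 0.107 = 0.162603.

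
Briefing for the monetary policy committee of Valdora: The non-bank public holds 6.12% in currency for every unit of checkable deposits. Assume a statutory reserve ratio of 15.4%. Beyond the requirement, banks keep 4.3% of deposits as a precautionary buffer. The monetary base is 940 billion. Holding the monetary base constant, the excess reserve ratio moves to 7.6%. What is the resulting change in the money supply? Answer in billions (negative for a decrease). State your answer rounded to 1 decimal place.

Initially m₁ = (1 + 0.0612) / (0.154 + 0.043 + 0.0612) ≈ 4.10999, so M₁ = 4.10999 × 940 = 3863.3906 billion.
After the change m₂ = (1 + 0.0612) / (0.154 + 0.076 + 0.0612) ≈ 3.64423, so M₂ = 3.64423 × 940 = 3425.5762 billion.
ΔM = M₂ − M₁ = 3425.5762 − 3863.3906 = -437.8144 billion.

-437.8 billion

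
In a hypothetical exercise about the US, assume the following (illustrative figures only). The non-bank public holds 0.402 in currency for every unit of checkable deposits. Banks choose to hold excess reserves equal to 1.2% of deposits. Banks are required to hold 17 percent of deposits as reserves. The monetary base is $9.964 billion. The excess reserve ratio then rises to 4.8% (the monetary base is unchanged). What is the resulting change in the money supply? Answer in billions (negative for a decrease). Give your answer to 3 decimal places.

-1.389 billion

Initially m₁ = (1 + 0.402) / (0.17 + 0.012 + 0.402) ≈ 2.40068, so M₁ = 2.40068 × 9.964 ≈ 23.9204 billion.
After the change m₂ = (1 + 0.402) / (0.17 + 0.048 + 0.402) ≈ 2.26129, so M₂ = 2.26129 × 9.964 ≈ 22.5315 billion.
ΔM = M₂ − M₁ = 22.5315 − 23.9204 = -1.3889 billion.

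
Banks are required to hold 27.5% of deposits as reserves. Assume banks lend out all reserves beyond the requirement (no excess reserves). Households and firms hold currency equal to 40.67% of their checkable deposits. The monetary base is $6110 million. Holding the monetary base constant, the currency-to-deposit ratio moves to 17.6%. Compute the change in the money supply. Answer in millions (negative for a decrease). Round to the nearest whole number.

$3324 million

Initially m₁ = (1 + 0.4067) / (0.275 + 0.4067) ≈ 2.06352, so M₁ = 2.06352 × 6110 = 12608.1072 million.
After the change m₂ = (1 + 0.176) / (0.275 + 0.176) ≈ 2.60754, so M₂ = 2.60754 × 6110 = 15932.0694 million.
ΔM = M₂ − M₁ = 15932.0694 − 12608.1072 = 3323.9622 million.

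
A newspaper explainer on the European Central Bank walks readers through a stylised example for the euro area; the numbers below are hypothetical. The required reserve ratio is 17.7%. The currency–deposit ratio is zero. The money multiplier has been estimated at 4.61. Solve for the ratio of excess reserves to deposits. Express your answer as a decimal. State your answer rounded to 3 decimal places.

0.040

Using m = 4.61. Since m = (1 + c)/(c + rr + e), the denominator satisfies c + rr + e = (1 + c)/m = (1 + 0) / 4.61 ≈ 0.216920.
With c = 0 and rr = 0.177, the ratio of excess reserves to deposits is 0.216920 − 0 − 0.177 = 0.03992.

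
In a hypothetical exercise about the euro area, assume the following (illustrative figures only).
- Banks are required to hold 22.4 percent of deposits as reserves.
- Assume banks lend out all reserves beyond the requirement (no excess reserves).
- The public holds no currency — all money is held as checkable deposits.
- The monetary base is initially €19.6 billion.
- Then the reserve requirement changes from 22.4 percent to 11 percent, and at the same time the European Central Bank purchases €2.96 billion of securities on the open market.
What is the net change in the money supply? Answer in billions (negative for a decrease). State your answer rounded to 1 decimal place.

Before: m₁ = 1 / (0.224) ≈ 4.4643, MB₁ = 19.6, so M₁ = 4.4643 × 19.6 ≈ 87.5003 billion.
After: m₂ = 1 / (0.11) ≈ 9.0909, MB₂ = 19.6 + 2.96 = 22.56, so M₂ = 9.0909 × 22.56 ≈ 205.0907 billion.
ΔM = M₂ − M₁ = 205.0907 − 87.5003 = 117.5904 billion.

€117.6 billion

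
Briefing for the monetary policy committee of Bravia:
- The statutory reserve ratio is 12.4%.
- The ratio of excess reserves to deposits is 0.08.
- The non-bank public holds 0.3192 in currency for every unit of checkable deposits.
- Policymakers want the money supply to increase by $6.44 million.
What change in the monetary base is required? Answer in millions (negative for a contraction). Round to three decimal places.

$2.554 million

The money multiplier is m = (1 + c) / (rr + e + c) = (1 + 0.3192) / (0.124 + 0.08 + 0.3192) ≈ 2.52141.
ΔMB = ΔM / m = (+6.44) / 2.52141 ≈ 2.5541 million.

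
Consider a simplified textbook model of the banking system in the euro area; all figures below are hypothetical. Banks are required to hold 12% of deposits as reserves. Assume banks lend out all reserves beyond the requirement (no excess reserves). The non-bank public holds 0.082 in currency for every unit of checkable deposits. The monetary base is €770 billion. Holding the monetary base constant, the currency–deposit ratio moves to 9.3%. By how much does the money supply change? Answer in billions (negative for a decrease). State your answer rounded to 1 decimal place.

Initially m₁ = (1 + 0.082) / (0.12 + 0.082) ≈ 5.35644, so M₁ = 5.35644 × 770 = 4124.4588 billion.
After the change m₂ = (1 + 0.093) / (0.12 + 0.093) ≈ 5.13146, so M₂ = 5.13146 × 770 = 3951.2242 billion.
ΔM = M₂ − M₁ = 3951.2242 − 4124.4588 = -173.2346 billion.

-173.2 billion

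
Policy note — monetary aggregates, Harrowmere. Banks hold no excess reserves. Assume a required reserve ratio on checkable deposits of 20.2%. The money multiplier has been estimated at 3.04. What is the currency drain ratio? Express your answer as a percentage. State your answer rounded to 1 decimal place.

Using m = 3.04. From m = (1 + c)/(c + rr + e), rearranging gives 1 + c = m·(c + rr + e), so c·(1 − m) = m·(rr + e) − 1.
Hence c = [m·(rr + e) − 1]/(1 − m) = [3.04 × (0.202 + 0) − 1] / (1 − 3.04) ≈ 0.189176.

18.9%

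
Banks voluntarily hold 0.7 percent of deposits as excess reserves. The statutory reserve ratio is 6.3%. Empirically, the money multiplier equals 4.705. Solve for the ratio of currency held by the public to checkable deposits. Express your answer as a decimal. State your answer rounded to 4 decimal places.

Using m = 4.705. From m = (1 + c)/(c + rr + e), rearranging gives 1 + c = m·(c + rr + e), so c·(1 − m) = m·(rr + e) − 1.
Hence c = [m·(rr + e) − 1]/(1 − m) = [4.705 × (0.063 + 0.007) − 1] / (1 − 4.705) ≈ 0.181012.

0.1810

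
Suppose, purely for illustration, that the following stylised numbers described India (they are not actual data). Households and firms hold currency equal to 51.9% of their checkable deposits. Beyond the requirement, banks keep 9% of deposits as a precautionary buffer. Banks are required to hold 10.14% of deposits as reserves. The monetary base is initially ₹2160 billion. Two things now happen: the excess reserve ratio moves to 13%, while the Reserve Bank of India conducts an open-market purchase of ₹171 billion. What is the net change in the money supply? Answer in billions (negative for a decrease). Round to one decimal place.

Before: m₁ = (1 + 0.519) / (0.1014 + 0.09 + 0.519) ≈ 2.138232, MB₁ = 2160, so M₁ = 2.138232 × 2160 ≈ 4618.5811 billion.
After: m₂ = (1 + 0.519) / (0.1014 + 0.13 + 0.519) ≈ 2.024254, MB₂ = 2160 + 171 = 2331, so M₂ = 2.024254 × 2331 ≈ 4718.5361 billion.
ΔM = M₂ − M₁ = 4718.5361 − 4618.5811 = 99.955 billion.

₹100.0 billion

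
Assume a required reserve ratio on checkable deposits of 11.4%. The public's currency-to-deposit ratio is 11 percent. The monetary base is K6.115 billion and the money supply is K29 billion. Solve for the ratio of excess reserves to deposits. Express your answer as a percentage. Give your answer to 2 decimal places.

1.01%

Using m = M/MB = 29/6.115 ≈ 4.742437. Since m = (1 + c)/(c + rr + e), the denominator satisfies c + rr + e = (1 + c)/m = (1 + 0.11) / 4.742437 ≈ 0.234057.
With c = 0.11 and rr = 0.114, the ratio of excess reserves to deposits is 0.234057 − 0.11 − 0.114 = 0.010057.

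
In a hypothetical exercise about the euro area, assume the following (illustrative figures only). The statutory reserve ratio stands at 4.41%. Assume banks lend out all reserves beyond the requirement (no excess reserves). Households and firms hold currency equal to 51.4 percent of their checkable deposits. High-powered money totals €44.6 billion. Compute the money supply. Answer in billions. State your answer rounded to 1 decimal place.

€121.0 billion

The money multiplier is m = (1 + c) / (rr + c) = (1 + 0.514) / (0.0441 + 0.514) ≈ 2.7128.
So M = m × MB = 2.7128 × 44.6 ≈ 120.9909 billion.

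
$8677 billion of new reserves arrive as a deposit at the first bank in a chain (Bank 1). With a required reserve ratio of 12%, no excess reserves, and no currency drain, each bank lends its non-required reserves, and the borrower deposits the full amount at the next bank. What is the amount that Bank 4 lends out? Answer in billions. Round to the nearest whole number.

Each bank lends a fraction (1 − rr) = 0.8800 of the deposit it receives, so Bank 4 receives 8677·0.8800^3 and lends 8677·0.8800^4 ≈ 5203.5566 billion.

$5204 billion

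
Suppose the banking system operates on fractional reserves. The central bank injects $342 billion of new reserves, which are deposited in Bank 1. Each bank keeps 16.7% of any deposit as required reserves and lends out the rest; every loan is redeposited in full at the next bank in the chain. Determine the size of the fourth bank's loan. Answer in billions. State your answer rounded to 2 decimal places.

$164.67 billion

Each bank lends a fraction (1 − rr) = 0.8330 of the deposit it receives, so Bank 4 receives 342·0.8330^3 and lends 342·0.8330^4 ≈ 164.6668 billion.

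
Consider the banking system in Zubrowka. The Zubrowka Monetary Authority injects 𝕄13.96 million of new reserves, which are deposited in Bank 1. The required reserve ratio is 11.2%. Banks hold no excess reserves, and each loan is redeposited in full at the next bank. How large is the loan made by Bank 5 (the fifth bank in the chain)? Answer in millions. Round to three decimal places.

𝕄7.708 million

Each bank lends a fraction (1 − rr) = 0.8880 of the deposit it receives, so Bank 5 receives 13.96·0.8880^4 and lends 13.96·0.8880^5 ≈ 7.7082 million.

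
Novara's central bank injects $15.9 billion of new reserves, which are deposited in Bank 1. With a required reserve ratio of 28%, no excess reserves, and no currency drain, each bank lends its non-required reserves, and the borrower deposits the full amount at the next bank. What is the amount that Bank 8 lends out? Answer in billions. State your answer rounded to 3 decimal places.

$1.148 billion

Each bank lends a fraction (1 − rr) = 0.7200 of the deposit it receives, so Bank 8 receives 15.9·0.7200^7 and lends 15.9·0.7200^8 ≈ 1.1483 billion.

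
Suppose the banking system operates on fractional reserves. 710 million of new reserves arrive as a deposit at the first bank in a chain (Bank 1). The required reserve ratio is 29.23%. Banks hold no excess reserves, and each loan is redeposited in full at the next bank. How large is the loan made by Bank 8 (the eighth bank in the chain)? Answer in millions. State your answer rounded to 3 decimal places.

44.674 million

Each bank lends a fraction (1 − rr) = 0.7077 of the deposit it receives, so Bank 8 receives 710·0.7077^7 and lends 710·0.7077^8 ≈ 44.6737 million.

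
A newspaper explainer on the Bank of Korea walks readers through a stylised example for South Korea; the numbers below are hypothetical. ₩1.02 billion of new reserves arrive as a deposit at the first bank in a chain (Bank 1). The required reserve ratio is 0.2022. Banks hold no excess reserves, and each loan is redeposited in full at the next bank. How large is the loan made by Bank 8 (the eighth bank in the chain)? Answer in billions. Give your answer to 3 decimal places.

Each bank lends a fraction (1 − rr) = 0.7978 of the deposit it receives, so Bank 8 receives 1.02·0.7978^7 and lends 1.02·0.7978^8 ≈ 0.1674 billion.

₩0.167 billion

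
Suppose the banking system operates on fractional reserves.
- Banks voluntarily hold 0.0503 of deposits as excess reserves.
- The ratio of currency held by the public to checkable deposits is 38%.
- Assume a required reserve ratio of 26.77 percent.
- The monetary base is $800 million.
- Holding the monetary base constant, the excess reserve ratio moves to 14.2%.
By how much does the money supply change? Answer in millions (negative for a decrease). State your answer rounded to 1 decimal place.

Initially m₁ = (1 + 0.38) / (0.2677 + 0.0503 + 0.38) ≈ 1.97708, so M₁ = 1.97708 × 800 = 1581.664 million.
After the change m₂ = (1 + 0.38) / (0.2677 + 0.142 + 0.38) ≈ 1.74750, so M₂ = 1.74750 × 800 = 1398 million.
ΔM = M₂ − M₁ = 1398 − 1581.664 = -183.664 million.

-183.7 million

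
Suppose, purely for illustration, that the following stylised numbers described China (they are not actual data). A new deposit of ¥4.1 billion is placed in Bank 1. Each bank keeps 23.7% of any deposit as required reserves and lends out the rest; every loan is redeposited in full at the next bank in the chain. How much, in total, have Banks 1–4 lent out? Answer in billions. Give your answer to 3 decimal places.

Bank i lends (1 − rr)^i of the original deposit: Bank 1 lends 4.1·0.7630 = 3.1283, Bank 2 lends 4.1·0.7630² ≈ 2.3869, and so on.
Summing a geometric series: total = 4.1·[0.7630·(1 − 0.7630^4) / (1 − 0.7630)] ≈ 8.7260 billion.

¥8.726 billion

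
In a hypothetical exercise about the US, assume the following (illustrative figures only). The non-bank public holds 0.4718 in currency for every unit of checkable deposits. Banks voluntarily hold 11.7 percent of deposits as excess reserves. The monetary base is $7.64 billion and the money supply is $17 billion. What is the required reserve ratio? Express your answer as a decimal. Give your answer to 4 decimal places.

Using m = M/MB = 17/7.64 ≈ 2.225131. Since m = (1 + c)/(c + rr + e), the denominator satisfies c + rr + e = (1 + c)/m = (1 + 0.4718) / 2.225131 ≈ 0.661444.
With c = 0.4718 and e = 0.117, the required reserve ratio is 0.661444 − 0.4718 − 0.117 = 0.072644.

0.0726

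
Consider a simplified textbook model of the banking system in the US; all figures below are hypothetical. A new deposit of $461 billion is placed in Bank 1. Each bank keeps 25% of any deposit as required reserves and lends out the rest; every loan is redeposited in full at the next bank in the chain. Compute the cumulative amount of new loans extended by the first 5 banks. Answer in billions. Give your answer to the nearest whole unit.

Bank i lends (1 − rr)^i of the original deposit: Bank 1 lends 461·0.7500 = 345.7500, Bank 2 lends 461·0.7500² = 259.3125, and so on.
Summing a geometric series: total = 461·[0.7500·(1 − 0.7500^5) / (1 − 0.7500)] ≈ 1054.8076 billion.

$1055 billion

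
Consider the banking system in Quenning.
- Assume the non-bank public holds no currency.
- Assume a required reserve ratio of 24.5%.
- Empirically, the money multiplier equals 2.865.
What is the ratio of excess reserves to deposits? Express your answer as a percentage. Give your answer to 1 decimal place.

Using m = 2.865. Since m = (1 + c)/(c + rr + e), the denominator satisfies c + rr + e = (1 + c)/m = (1 + 0) / 2.865 ≈ 0.349040.
With c = 0 and rr = 0.245, the ratio of excess reserves to deposits is 0.349040 − 0 − 0.245 = 0.10404.

10.4%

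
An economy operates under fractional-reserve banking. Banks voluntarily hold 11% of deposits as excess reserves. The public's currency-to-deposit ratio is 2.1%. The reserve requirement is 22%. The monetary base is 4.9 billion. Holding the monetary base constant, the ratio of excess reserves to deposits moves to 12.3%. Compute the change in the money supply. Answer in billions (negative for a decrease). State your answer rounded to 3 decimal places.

Initially m₁ = (1 + 0.021) / (0.22 + 0.11 + 0.021) ≈ 2.90883, so M₁ = 2.90883 × 4.9 ≈ 14.2533 billion.
After the change m₂ = (1 + 0.021) / (0.22 + 0.123 + 0.021) ≈ 2.80495, so M₂ = 2.80495 × 4.9 ≈ 13.7443 billion.
ΔM = M₂ − M₁ = 13.7443 − 14.2533 = -0.509 billion.

-0.509 billion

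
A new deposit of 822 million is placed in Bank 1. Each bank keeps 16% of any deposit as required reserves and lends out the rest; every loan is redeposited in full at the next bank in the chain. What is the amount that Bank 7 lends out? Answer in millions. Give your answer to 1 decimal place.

Each bank lends a fraction (1 − rr) = 0.8400 of the deposit it receives, so Bank 7 receives 822·0.8400^6 and lends 822·0.8400^7 ≈ 242.5643 million.

242.6 million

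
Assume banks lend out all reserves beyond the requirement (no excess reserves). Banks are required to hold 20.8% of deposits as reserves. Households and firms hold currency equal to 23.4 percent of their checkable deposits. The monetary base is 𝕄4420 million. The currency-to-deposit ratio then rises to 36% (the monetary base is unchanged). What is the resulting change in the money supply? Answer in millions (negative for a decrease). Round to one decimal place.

-1756.9 million

Initially m₁ = (1 + 0.234) / (0.208 + 0.234) ≈ 2.791855, so M₁ = 2.791855 × 4420 = 12339.9991 million.
After the change m₂ = (1 + 0.36) / (0.208 + 0.36) ≈ 2.394366, so M₂ = 2.394366 × 4420 ≈ 10583.0977 million.
ΔM = M₂ − M₁ = 10583.0977 − 12339.9991 = -1756.9014 million.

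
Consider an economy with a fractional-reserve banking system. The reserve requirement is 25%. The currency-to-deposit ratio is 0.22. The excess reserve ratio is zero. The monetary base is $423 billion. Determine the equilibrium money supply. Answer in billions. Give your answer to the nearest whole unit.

$1098 billion

The money multiplier is m = (1 + c) / (rr + c) = (1 + 0.22) / (0.25 + 0.22) ≈ 2.5957.
So M = m × MB = 2.5957 × 423 = 1097.9811 billion.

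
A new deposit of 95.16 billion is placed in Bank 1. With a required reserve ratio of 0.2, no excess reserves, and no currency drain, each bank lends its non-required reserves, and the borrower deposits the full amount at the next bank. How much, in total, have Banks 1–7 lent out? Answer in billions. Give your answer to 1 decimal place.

Bank i lends (1 − rr)^i of the original deposit: Bank 1 lends 95.16·0.8000 = 76.1280, Bank 2 lends 95.16·0.8000² = 60.9024, and so on.
Summing a geometric series: total = 95.16·[0.8000·(1 − 0.8000^7) / (1 − 0.8000)] ≈ 300.8140 billion.

300.8 billion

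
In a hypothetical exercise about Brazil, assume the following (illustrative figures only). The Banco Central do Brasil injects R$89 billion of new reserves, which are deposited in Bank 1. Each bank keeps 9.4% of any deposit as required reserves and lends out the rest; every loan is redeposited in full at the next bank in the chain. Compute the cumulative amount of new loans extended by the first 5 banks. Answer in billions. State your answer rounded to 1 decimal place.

R$334.2 billion

Bank i lends (1 − rr)^i of the original deposit: Bank 1 lends 89·0.9060 = 80.6340, Bank 2 lends 89·0.9060² ≈ 73.0544, and so on.
Summing a geometric series: total = 89·[0.9060·(1 − 0.9060^5) / (1 − 0.9060)] ≈ 334.1703 billion.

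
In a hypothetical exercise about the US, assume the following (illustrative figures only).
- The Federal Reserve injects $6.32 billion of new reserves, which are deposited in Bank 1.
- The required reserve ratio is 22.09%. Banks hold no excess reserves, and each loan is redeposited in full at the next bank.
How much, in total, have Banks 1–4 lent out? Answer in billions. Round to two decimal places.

Bank i lends (1 − rr)^i of the original deposit: Bank 1 lends 6.32·0.7791 ≈ 4.9239, Bank 2 lends 6.32·0.7791² ≈ 3.8362, and so on.
Summing a geometric series: total = 6.32·[0.7791·(1 − 0.7791^4) / (1 − 0.7791)] ≈ 14.0775 billion.

$14.08 billion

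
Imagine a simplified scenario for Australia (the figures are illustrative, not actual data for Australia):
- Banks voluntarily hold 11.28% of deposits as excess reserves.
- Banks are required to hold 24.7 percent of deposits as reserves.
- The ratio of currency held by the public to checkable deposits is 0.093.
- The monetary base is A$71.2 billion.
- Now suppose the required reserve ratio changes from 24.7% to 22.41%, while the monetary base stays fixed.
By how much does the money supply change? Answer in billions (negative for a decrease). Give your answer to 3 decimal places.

Initially m₁ = (1 + 0.093) / (0.247 + 0.1128 + 0.093) ≈ 2.413869, so M₁ = 2.413869 × 71.2 ≈ 171.8675 billion.
After the change m₂ = (1 + 0.093) / (0.2241 + 0.1128 + 0.093) ≈ 2.542452, so M₂ = 2.542452 × 71.2 ≈ 181.0226 billion.
ΔM = M₂ − M₁ = 181.0226 − 171.8675 = 9.1551 billion.

A$9.155 billion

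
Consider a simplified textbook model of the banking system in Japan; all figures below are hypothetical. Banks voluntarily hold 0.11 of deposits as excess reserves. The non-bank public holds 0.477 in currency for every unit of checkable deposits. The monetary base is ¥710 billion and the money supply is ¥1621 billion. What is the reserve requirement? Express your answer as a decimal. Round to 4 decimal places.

0.0599

Using m = M/MB = 1621/710 ≈ 2.283099. Since m = (1 + c)/(c + rr + e), the denominator satisfies c + rr + e = (1 + c)/m = (1 + 0.477) / 2.283099 ≈ 0.646928.
With c = 0.477 and e = 0.11, the reserve requirement is 0.646928 − 0.477 − 0.11 = 0.059928.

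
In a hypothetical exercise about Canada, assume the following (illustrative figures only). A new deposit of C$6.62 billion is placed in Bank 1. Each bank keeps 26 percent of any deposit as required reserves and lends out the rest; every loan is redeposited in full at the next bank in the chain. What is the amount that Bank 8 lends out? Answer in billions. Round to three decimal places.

Each bank lends a fraction (1 − rr) = 0.7400 of the deposit it receives, so Bank 8 receives 6.62·0.7400^7 and lends 6.62·0.7400^8 ≈ 0.5953 billion.

C$0.595 billion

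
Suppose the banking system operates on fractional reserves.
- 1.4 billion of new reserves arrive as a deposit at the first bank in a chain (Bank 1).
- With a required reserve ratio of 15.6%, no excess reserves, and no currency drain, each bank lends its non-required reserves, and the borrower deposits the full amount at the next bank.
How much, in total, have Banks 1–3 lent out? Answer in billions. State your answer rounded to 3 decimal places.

Bank i lends (1 − rr)^i of the original deposit: Bank 1 lends 1.4·0.8440 = 1.1816, Bank 2 lends 1.4·0.8440² ≈ 0.9973, and so on.
Summing a geometric series: total = 1.4·[0.8440·(1 − 0.8440^3) / (1 − 0.8440)] ≈ 3.0206 billion.

3.021 billion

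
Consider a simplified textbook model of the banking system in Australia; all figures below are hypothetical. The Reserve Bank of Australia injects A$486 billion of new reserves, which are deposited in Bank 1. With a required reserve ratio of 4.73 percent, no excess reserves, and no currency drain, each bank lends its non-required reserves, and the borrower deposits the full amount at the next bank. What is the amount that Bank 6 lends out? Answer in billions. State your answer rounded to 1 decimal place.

Each bank lends a fraction (1 − rr) = 0.9527 of the deposit it receives, so Bank 6 receives 486·0.9527^5 and lends 486·0.9527^6 ≈ 363.3902 billion.

A$363.4 billion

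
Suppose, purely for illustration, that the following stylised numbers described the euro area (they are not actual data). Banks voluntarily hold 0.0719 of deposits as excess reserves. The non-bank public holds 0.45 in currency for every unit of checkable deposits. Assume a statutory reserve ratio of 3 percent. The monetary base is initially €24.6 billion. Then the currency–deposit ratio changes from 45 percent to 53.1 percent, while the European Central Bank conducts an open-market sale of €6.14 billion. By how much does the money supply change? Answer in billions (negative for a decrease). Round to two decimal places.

Before: m₁ = (1 + 0.45) / (0.03 + 0.0719 + 0.45) ≈ 2.62729, MB₁ = 24.6, so M₁ = 2.62729 × 24.6 ≈ 64.6313 billion.
After: m₂ = (1 + 0.531) / (0.03 + 0.0719 + 0.531) ≈ 2.41902, MB₂ = 24.6 − 6.14 = 18.46, so M₂ = 2.41902 × 18.46 ≈ 44.6551 billion.
ΔM = M₂ − M₁ = 44.6551 − 64.6313 = -19.9762 billion.

-19.98 billion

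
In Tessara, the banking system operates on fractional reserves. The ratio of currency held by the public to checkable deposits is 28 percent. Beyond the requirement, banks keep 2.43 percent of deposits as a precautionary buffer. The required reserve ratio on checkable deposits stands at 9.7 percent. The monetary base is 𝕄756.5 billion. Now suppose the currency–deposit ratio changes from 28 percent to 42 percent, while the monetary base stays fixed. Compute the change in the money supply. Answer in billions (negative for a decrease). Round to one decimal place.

Initially m₁ = (1 + 0.28) / (0.097 + 0.0243 + 0.28) ≈ 3.18963, so M₁ = 3.18963 × 756.5 ≈ 2412.9551 billion.
After the change m₂ = (1 + 0.42) / (0.097 + 0.0243 + 0.42) ≈ 2.62331, so M₂ = 2.62331 × 756.5 ≈ 1984.534 billion.
ΔM = M₂ − M₁ = 1984.534 − 2412.9551 = -428.4211 billion.

-428.4 billion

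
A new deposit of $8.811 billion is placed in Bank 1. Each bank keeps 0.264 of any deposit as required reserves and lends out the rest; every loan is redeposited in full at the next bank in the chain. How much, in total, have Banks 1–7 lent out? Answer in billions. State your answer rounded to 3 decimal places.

$21.690 billion

Bank i lends (1 − rr)^i of the original deposit: Bank 1 lends 8.811·0.7360 ≈ 6.4849, Bank 2 lends 8.811·0.7360² ≈ 4.7729, and so on.
Summing a geometric series: total = 8.811·[0.7360·(1 − 0.7360^7) / (1 − 0.7360)] ≈ 21.6903 billion.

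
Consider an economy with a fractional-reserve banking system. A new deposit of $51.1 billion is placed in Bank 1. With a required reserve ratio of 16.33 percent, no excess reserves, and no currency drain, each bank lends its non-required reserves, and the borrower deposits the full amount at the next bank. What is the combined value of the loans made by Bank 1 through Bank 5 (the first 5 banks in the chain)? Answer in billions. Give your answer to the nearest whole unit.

$154 billion

Bank i lends (1 − rr)^i of the original deposit: Bank 1 lends 51.1·0.8367 ≈ 42.7554, Bank 2 lends 51.1·0.8367² ≈ 35.7734, and so on.
Summing a geometric series: total = 51.1·[0.8367·(1 − 0.8367^5) / (1 − 0.8367)] ≈ 154.4583 billion.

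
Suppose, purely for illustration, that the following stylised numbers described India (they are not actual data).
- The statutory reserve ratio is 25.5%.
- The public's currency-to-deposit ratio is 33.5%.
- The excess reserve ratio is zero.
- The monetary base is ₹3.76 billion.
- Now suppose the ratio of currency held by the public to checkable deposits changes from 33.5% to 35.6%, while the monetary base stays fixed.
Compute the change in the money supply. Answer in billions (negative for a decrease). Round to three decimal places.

Initially m₁ = (1 + 0.335) / (0.255 + 0.335) ≈ 2.26271, so M₁ = 2.26271 × 3.76 ≈ 8.5078 billion.
After the change m₂ = (1 + 0.356) / (0.255 + 0.356) ≈ 2.21931, so M₂ = 2.21931 × 3.76 ≈ 8.3446 billion.
ΔM = M₂ − M₁ = 8.3446 − 8.5078 = -0.1632 billion.

-0.163 billion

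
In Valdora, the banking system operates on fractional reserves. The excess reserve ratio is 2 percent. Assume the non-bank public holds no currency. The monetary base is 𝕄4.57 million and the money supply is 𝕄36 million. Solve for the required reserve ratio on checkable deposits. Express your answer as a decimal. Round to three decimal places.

Using m = M/MB = 36/4.57 ≈ 7.877462. Since m = (1 + c)/(c + rr + e), the denominator satisfies c + rr + e = (1 + c)/m = (1 + 0) / 7.877462 ≈ 0.126944.
With c = 0 and e = 0.02, the required reserve ratio on checkable deposits is 0.126944 − 0 − 0.02 = 0.106944.

0.107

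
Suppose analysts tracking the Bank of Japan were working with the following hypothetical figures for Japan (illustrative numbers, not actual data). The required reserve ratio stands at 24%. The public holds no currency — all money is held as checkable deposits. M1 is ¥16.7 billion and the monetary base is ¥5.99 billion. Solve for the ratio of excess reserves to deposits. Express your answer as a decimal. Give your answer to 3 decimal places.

Using m = M/MB = 16.7/5.99 ≈ 2.787980. Since m = (1 + c)/(c + rr + e), the denominator satisfies c + rr + e = (1 + c)/m = (1 + 0) / 2.787980 ≈ 0.358683.
With c = 0 and rr = 0.24, the ratio of excess reserves to deposits is 0.358683 − 0 − 0.24 = 0.118683.

0.119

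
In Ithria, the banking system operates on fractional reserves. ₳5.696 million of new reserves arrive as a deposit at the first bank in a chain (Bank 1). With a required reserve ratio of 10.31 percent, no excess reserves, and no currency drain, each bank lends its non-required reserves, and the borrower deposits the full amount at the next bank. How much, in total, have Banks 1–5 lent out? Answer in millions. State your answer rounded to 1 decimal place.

Bank i lends (1 − rr)^i of the original deposit: Bank 1 lends 5.696·0.8969 ≈ 5.1087, Bank 2 lends 5.696·0.8969² ≈ 4.5820, and so on.
Summing a geometric series: total = 5.696·[0.8969·(1 − 0.8969^5) / (1 − 0.8969)] ≈ 20.7922 million.

₳20.8 million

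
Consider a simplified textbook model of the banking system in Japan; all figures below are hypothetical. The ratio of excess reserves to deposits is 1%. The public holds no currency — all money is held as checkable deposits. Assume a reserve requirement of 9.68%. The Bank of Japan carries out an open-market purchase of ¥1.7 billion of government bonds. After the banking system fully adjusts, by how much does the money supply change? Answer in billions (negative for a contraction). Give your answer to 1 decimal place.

¥15.9 billion

The money multiplier is m = 1 / (rr + e) = 1 / (0.0968 + 0.01) ≈ 9.3633.
The purchase adds 1.7 billion of base, so ΔM = m × ΔMB = 9.3633 × (+1.7) ≈ 15.9176 billion.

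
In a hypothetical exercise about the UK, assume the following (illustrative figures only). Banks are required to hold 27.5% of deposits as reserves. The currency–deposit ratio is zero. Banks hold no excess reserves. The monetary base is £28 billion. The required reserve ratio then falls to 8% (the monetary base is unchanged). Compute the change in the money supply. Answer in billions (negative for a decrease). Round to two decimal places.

Initially m₁ = 1 / (0.275) ≈ 3.63636, so M₁ = 3.63636 × 28 ≈ 101.8181 billion.
After the change m₂ = 1 / (0.08) = 12.5, so M₂ = 12.5 × 28 = 350 billion.
ΔM = M₂ − M₁ = 350 − 101.8181 = 248.1819 billion.

£248.18 billion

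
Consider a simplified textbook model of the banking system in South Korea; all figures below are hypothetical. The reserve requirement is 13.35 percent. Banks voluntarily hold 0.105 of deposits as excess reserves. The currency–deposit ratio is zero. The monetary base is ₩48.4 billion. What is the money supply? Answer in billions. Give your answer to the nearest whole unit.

The money multiplier is m = 1 / (rr + e) = 1 / (0.1335 + 0.105) ≈ 4.1929.
So M = m × MB = 4.1929 × 48.4 ≈ 202.9364 billion.

₩203 billion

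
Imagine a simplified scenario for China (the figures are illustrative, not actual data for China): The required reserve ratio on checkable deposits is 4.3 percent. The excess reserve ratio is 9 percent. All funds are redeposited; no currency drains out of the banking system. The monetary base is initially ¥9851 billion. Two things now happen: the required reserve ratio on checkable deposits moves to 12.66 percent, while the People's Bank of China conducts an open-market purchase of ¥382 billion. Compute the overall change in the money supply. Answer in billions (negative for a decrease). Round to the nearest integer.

-26824 billion

Before: m₁ = 1 / (0.043 + 0.09) ≈ 7.518797, MB₁ = 9851, so M₁ = 7.518797 × 9851 ≈ 74067.6692 billion.
After: m₂ = 1 / (0.1266 + 0.09) ≈ 4.616805, MB₂ = 9851 + 382 = 10233, so M₂ = 4.616805 × 10233 ≈ 47243.7656 billion.
ΔM = M₂ − M₁ = 47243.7656 − 74067.6692 = -26823.9036 billion.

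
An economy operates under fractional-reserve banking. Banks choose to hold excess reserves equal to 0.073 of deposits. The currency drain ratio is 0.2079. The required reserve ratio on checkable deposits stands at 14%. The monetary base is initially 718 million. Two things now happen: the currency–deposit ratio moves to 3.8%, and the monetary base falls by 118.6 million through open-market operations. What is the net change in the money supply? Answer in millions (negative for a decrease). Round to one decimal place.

418.3 million

Before: m₁ = (1 + 0.2079) / (0.14 + 0.073 + 0.2079) ≈ 2.86980, MB₁ = 718, so M₁ = 2.86980 × 718 = 2060.5164 million.
After: m₂ = (1 + 0.038) / (0.14 + 0.073 + 0.038) ≈ 4.13546, MB₂ = 718 − 118.6 = 599.4, so M₂ = 4.13546 × 599.4 ≈ 2478.7947 million.
ΔM = M₂ − M₁ = 2478.7947 − 2060.5164 = 418.2783 million.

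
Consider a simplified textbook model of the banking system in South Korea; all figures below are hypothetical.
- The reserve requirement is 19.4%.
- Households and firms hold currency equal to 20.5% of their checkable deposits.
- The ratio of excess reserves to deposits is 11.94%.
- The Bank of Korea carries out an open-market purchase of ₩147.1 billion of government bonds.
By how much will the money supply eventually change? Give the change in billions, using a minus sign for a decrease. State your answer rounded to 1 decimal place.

₩341.9 billion

The money multiplier is m = (1 + c) / (rr + e + c) = (1 + 0.205) / (0.194 + 0.1194 + 0.205) ≈ 2.32446.
The purchase adds 147.1 billion of base, so ΔM = m × ΔMB = 2.32446 × (+147.1) ≈ 341.9281 billion.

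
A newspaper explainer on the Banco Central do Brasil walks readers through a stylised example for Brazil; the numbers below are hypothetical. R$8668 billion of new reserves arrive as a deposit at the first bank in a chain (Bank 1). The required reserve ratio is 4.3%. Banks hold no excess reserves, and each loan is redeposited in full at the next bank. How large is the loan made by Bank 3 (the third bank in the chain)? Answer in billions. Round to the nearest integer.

Each bank lends a fraction (1 − rr) = 0.9570 of the deposit it receives, so Bank 3 receives 8668·0.9570^2 and lends 8668·0.9570^3 ≈ 7597.2202 billion.

R$7597 billion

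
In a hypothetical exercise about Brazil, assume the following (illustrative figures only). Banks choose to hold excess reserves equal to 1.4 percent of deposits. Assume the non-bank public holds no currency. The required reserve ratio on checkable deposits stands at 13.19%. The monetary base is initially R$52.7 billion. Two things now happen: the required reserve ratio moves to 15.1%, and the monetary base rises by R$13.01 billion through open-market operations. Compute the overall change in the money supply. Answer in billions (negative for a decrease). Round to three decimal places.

R$37.036 billion

Before: m₁ = 1 / (0.1319 + 0.014) ≈ 6.854010, MB₁ = 52.7, so M₁ = 6.854010 × 52.7 ≈ 361.2063 billion.
After: m₂ = 1 / (0.151 + 0.014) ≈ 6.060606, MB₂ = 52.7 + 13.01 = 65.71, so M₂ = 6.060606 × 65.71 ≈ 398.2424 billion.
ΔM = M₂ − M₁ = 398.2424 − 361.2063 = 37.0361 billion.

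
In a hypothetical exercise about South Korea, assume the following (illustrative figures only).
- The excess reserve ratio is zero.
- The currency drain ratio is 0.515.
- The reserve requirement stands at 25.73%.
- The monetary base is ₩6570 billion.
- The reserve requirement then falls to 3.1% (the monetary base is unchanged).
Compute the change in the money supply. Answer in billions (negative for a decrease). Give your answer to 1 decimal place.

Initially m₁ = (1 + 0.515) / (0.2573 + 0.515) ≈ 1.961673, so M₁ = 1.961673 × 6570 ≈ 12888.1916 billion.
After the change m₂ = (1 + 0.515) / (0.031 + 0.515) ≈ 2.774725, so M₂ = 2.774725 × 6570 ≈ 18229.9433 billion.
ΔM = M₂ − M₁ = 18229.9433 − 12888.1916 = 5341.7517 billion.

₩5341.8 billion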